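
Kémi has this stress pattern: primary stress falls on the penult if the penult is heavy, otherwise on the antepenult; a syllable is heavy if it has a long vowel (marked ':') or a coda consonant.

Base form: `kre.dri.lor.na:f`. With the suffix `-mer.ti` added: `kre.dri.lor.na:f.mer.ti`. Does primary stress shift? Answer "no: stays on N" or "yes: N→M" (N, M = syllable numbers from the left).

Base `kre.dri.lor.na:f` (4 syllables):
  Weights: 2 dri L, 3 lor H, 4 na:f H.
  The penult (syllable 3, lor) is heavy, so it takes stress.
  → primary stress on syllable 3.
Suffixed `kre.dri.lor.na:f.mer.ti` (6 syllables):
  Weights: 4 na:f H, 5 mer H, 6 ti L.
  The penult (syllable 5, mer) is heavy, so it takes stress.
  → primary stress on syllable 5.

yes: 3→5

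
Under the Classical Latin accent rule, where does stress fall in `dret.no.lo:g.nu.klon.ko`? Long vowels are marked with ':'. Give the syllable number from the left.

Classical Latin: stress the penult if heavy (long vowel or closed), else the antepenult.
Weights: 4 nu L, 5 klon H, 6 ko L.
The penult (syllable 5, klon) is heavy, so it takes stress.
Stress on syllable 5: dret.no.lo:g.nu.ˈklon.ko.

5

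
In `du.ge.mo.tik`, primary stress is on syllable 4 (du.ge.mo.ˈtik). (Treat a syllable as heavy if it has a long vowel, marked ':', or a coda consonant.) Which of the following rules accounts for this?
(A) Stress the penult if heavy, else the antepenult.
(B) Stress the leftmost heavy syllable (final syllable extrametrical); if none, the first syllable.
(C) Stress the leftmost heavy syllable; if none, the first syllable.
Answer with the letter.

Rule A → syllable 2 (observed: 4).
Rule B → syllable 1 (observed: 4).
Rule C → syllable 4 ✓.

C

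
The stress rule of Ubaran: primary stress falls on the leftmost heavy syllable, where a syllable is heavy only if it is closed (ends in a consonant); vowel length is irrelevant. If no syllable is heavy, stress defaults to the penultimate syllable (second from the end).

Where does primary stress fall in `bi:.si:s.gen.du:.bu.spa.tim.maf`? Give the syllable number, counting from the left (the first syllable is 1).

Weights: 1 bi: L, 2 si:s H, 3 gen H, 4 du: L, 5 bu L, 6 spa L, 7 tim H, 8 maf H.
Heavy syllables in the domain: 2, 3, 7, 8. The leftmost is syllable 2 (si:s).
Primary stress: syllable 2 → bi:.ˈsi:s.gen.du:.bu.spa.tim.maf.

2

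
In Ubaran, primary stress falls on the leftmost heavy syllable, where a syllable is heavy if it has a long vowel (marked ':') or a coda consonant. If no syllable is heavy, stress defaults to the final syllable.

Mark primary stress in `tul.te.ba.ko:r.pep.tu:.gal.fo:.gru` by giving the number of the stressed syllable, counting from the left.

Weights: 1 tul H, 2 te L, 3 ba L, 4 ko:r H, 5 pep H, 6 tu: H, 7 gal H, 8 fo: H, 9 gru L.
Heavy syllables in the domain: 1, 4, 5, 6, 7, 8. The leftmost is syllable 1 (tul).
Primary stress: syllable 1 → ˈtul.te.ba.ko:r.pep.tu:.gal.fo:.gru.

1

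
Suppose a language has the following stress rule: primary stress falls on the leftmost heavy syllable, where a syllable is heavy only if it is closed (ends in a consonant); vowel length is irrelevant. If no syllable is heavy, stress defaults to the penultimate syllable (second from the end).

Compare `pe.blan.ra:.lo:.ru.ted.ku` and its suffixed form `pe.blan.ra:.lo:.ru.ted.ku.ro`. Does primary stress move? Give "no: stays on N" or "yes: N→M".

Base `pe.blan.ra:.lo:.ru.ted.ku` (7 syllables):
  Weights: 1 pe L, 2 blan H, 3 ra: L, 4 lo: L, 5 ru L, 6 ted H, 7 ku L.
  Heavy syllables in the domain: 2, 6. The leftmost is syllable 2 (blan).
  → primary stress on syllable 2.
Suffixed `pe.blan.ra:.lo:.ru.ted.ku.ro` (8 syllables):
  Weights: 1 pe L, 2 blan H, 3 ra: L, 4 lo: L, 5 ru L, 6 ted H, 7 ku L, 8 ro L.
  Heavy syllables in the domain: 2, 6. The leftmost is syllable 2 (blan).
  → primary stress on syllable 2.

no: stays on 2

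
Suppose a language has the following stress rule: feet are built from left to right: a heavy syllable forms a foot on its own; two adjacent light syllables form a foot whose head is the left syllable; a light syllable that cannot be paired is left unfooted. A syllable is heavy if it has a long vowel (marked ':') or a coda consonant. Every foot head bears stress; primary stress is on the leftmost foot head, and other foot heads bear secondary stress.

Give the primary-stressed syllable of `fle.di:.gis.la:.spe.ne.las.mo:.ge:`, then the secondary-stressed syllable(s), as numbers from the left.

primary 2, secondary 3, 4, 5, 7, 8, 9

Weights: 1 fle L, 2 di: H, 3 gis H, 4 la: H, 5 spe L, 6 ne L, 7 las H, 8 mo: H, 9 ge: H.
Parse left to right (heavy = foot alone; LL = one foot; stranded L unfooted): fle (ˈdi:) (ˈgis) (ˈla:) (ˈspe.ne) (ˈlas) (ˈmo:) (ˈge:).
Foot heads: 2, 3, 4, 5, 7, 8, 9.
Primary stress on the leftmost head = syllable 2.
Secondary stress on 3, 4, 5, 7, 8, 9: fle.ˈdi:.ˌgis.ˌla:.ˌspe.ne.ˌlas.ˌmo:.ˌge:.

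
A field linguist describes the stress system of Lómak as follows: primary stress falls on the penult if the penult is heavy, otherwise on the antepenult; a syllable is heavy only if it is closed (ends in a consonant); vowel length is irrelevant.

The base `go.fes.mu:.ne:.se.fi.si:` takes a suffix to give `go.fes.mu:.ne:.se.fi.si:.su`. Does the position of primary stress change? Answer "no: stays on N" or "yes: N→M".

yes: 5→6

Base `go.fes.mu:.ne:.se.fi.si:` (7 syllables):
  Weights: 5 se L, 6 fi L, 7 si: L.
  The penult (syllable 6, fi) is light, so stress falls on the antepenult (syllable 5, se).
  → primary stress on syllable 5.
Suffixed `go.fes.mu:.ne:.se.fi.si:.su` (8 syllables):
  Weights: 6 fi L, 7 si: L, 8 su L.
  The penult (syllable 7, si:) is light, so stress falls on the antepenult (syllable 6, fi).
  → primary stress on syllable 6.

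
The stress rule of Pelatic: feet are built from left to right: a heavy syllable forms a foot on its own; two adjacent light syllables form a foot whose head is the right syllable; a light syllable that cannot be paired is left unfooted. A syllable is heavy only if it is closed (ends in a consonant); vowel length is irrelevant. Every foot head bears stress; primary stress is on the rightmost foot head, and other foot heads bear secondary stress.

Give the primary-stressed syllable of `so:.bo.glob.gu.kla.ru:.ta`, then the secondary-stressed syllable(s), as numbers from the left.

Weights: 1 so: L, 2 bo L, 3 glob H, 4 gu L, 5 kla L, 6 ru: L, 7 ta L.
Parse left to right (heavy = foot alone; LL = one foot; stranded L unfooted): (so:.ˈbo) (ˈglob) (gu.ˈkla) (ru:.ˈta).
Foot heads: 2, 3, 5, 7.
Primary stress on the rightmost head = syllable 7.
Secondary stress on 2, 3, 5: so:.ˌbo.ˌglob.gu.ˌkla.ru:.ˈta.

primary 7, secondary 2, 3, 5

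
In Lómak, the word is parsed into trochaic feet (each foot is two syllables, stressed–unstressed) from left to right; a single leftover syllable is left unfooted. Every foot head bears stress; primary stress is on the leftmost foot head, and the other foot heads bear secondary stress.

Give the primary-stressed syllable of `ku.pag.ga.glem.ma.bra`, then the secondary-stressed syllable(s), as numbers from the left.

Parse left to right into trochaic (ˈσσ) feet: (ˈku.pag) (ˈga.glem) (ˈma.bra).
Foot heads (stressed positions): 1, 3, 5.
End Rule Leftmost: primary stress on the leftmost head = syllable 1.
Secondary stress on 3, 5: ˈku.pag.ˌga.glem.ˌma.bra.

primary 1, secondary 3, 5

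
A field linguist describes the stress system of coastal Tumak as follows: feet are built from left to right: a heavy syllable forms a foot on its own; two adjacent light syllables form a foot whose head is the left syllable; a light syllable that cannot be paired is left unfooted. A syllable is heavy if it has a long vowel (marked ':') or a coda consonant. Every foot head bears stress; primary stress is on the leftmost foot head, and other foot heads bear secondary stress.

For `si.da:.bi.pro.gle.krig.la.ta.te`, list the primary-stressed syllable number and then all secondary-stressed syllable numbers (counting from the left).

Weights: 1 si L, 2 da: H, 3 bi L, 4 pro L, 5 gle L, 6 krig H, 7 la L, 8 ta L, 9 te L.
Parse left to right (heavy = foot alone; LL = one foot; stranded L unfooted): si (ˈda:) (ˈbi.pro) gle (ˈkrig) (ˈla.ta) te.
Foot heads: 2, 3, 6, 7.
Primary stress on the leftmost head = syllable 2.
Secondary stress on 3, 6, 7: si.ˈda:.ˌbi.pro.gle.ˌkrig.ˌla.ta.te.

primary 2, secondary 3, 6, 7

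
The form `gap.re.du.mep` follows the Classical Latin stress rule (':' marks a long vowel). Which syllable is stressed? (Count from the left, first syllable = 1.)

2

Classical Latin: stress the penult if heavy (long vowel or closed), else the antepenult.
Weights: 2 re L, 3 du L, 4 mep H.
The penult (syllable 3, du) is light, so stress falls on the antepenult (syllable 2, re).
Stress on syllable 2: gap.ˈre.du.mep.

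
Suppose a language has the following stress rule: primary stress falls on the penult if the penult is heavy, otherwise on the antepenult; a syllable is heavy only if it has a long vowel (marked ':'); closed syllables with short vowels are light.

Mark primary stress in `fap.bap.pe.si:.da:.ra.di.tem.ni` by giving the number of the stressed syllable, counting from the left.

Weights: 7 di L, 8 tem L, 9 ni L.
The penult (syllable 8, tem) is light, so stress falls on the antepenult (syllable 7, di).
Primary stress: syllable 7 → fap.bap.pe.si:.da:.ra.ˈdi.tem.ni.

7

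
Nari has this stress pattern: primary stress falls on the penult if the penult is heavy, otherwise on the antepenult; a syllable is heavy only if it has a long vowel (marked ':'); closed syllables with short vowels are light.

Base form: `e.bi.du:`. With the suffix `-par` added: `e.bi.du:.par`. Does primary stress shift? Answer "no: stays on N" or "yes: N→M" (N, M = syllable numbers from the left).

yes: 1→3

Base `e.bi.du:` (3 syllables):
  Weights: 1 e L, 2 bi L, 3 du: H.
  The penult (syllable 2, bi) is light, so stress falls on the antepenult (syllable 1, e).
  → primary stress on syllable 1.
Suffixed `e.bi.du:.par` (4 syllables):
  Weights: 2 bi L, 3 du: H, 4 par L.
  The penult (syllable 3, du:) is heavy, so it takes stress.
  → primary stress on syllable 3.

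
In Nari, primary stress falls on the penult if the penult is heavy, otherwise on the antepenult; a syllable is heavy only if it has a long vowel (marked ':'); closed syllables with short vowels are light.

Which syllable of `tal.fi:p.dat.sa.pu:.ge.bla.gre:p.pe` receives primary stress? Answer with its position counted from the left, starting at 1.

Weights: 7 bla L, 8 gre:p H, 9 pe L.
The penult (syllable 8, gre:p) is heavy, so it takes stress.
Primary stress: syllable 8 → tal.fi:p.dat.sa.pu:.ge.bla.ˈgre:p.pe.

8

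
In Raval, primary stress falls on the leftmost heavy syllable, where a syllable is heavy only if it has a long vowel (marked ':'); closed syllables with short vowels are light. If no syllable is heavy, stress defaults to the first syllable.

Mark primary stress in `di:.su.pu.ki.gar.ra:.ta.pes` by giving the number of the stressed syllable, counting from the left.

1

Weights: 1 di: H, 2 su L, 3 pu L, 4 ki L, 5 gar L, 6 ra: H, 7 ta L, 8 pes L.
Heavy syllables in the domain: 1, 6. The leftmost is syllable 1 (di:).
Primary stress: syllable 1 → ˈdi:.su.pu.ki.gar.ra:.ta.pes.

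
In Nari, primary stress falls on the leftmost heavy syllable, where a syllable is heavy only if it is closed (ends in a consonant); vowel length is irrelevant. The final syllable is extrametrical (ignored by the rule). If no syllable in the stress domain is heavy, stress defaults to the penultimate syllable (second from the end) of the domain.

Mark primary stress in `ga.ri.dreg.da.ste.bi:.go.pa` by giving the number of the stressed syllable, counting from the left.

3

The final syllable (8, pa) is extrametrical; the stress domain is syllables 1–7.
Weights: 1 ga L, 2 ri L, 3 dreg H, 4 da L, 5 ste L, 6 bi: L, 7 go L.
Heavy syllables in the domain: 3. The leftmost is syllable 3 (dreg).
Primary stress: syllable 3 → ga.ri.ˈdreg.da.ste.bi:.go.pa.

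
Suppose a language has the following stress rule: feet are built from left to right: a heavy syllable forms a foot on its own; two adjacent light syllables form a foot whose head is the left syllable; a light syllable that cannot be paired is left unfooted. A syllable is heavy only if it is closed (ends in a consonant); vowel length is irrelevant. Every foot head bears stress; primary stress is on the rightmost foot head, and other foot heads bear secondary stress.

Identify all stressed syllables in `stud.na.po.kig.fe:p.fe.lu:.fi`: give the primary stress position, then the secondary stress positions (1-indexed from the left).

primary 6, secondary 1, 2, 4, 5

Weights: 1 stud H, 2 na L, 3 po L, 4 kig H, 5 fe:p H, 6 fe L, 7 lu: L, 8 fi L.
Parse left to right (heavy = foot alone; LL = one foot; stranded L unfooted): (ˈstud) (ˈna.po) (ˈkig) (ˈfe:p) (ˈfe.lu:) fi.
Foot heads: 1, 2, 4, 5, 6.
Primary stress on the rightmost head = syllable 6.
Secondary stress on 1, 2, 4, 5: ˌstud.ˌna.po.ˌkig.ˌfe:p.ˈfe.lu:.fi.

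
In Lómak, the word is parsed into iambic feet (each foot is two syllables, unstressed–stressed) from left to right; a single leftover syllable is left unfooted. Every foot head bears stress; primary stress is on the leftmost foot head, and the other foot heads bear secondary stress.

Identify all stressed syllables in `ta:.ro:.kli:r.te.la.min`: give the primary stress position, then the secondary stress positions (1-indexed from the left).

primary 2, secondary 4, 6

Parse left to right into iambic (σˈσ) feet: (ta:.ˈro:) (kli:r.ˈte) (la.ˈmin).
Foot heads (stressed positions): 2, 4, 6.
End Rule Leftmost: primary stress on the leftmost head = syllable 2.
Secondary stress on 4, 6: ta:.ˈro:.kli:r.ˌte.la.ˌmin.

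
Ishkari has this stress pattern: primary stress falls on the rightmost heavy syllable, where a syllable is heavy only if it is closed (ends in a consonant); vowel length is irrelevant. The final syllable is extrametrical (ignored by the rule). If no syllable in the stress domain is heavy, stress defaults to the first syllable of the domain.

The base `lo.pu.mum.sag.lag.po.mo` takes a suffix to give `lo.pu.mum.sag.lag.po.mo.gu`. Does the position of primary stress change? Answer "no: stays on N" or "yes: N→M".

Base `lo.pu.mum.sag.lag.po.mo` (7 syllables):
  The final syllable (7, mo) is extrametrical; the stress domain is syllables 1–6.
  Weights: 1 lo L, 2 pu L, 3 mum H, 4 sag H, 5 lag H, 6 po L.
  Heavy syllables in the domain: 3, 4, 5. The rightmost is syllable 5 (lag).
  → primary stress on syllable 5.
Suffixed `lo.pu.mum.sag.lag.po.mo.gu` (8 syllables):
  The final syllable (8, gu) is extrametrical; the stress domain is syllables 1–7.
  Weights: 1 lo L, 2 pu L, 3 mum H, 4 sag H, 5 lag H, 6 po L, 7 mo L.
  Heavy syllables in the domain: 3, 4, 5. The rightmost is syllable 5 (lag).
  → primary stress on syllable 5.

no: stays on 5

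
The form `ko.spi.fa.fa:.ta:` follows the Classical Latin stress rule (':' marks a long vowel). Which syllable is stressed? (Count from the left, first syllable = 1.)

Classical Latin: stress the penult if heavy (long vowel or closed), else the antepenult.
Weights: 3 fa L, 4 fa: H, 5 ta: H.
The penult (syllable 4, fa:) is heavy, so it takes stress.
Stress on syllable 4: ko.spi.fa.ˈfa:.ta:.

4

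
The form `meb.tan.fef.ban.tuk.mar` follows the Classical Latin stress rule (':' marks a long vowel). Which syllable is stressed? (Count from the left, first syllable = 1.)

Classical Latin: stress the penult if heavy (long vowel or closed), else the antepenult.
Weights: 4 ban H, 5 tuk H, 6 mar H.
The penult (syllable 5, tuk) is heavy, so it takes stress.
Stress on syllable 5: meb.tan.fef.ban.ˈtuk.mar.

5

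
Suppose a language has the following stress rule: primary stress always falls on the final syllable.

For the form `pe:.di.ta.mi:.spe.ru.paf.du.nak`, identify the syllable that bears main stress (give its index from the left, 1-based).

9

The word has 9 syllables; the final syllable is syllable 9 (nak).
Primary stress: syllable 9 → pe:.di.ta.mi:.spe.ru.paf.du.ˈnak.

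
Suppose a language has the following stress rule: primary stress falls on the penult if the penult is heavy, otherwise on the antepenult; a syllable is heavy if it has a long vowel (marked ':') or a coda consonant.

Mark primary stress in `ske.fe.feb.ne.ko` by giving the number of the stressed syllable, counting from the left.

Weights: 3 feb H, 4 ne L, 5 ko L.
The penult (syllable 4, ne) is light, so stress falls on the antepenult (syllable 3, feb).
Primary stress: syllable 3 → ske.fe.ˈfeb.ne.ko.

3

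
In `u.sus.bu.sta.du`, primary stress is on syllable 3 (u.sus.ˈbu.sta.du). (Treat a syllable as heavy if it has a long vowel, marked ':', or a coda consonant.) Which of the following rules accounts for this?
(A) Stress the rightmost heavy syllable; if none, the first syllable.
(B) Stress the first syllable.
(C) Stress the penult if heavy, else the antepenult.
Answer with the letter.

Rule A → syllable 2 (observed: 3).
Rule B → syllable 1 (observed: 3).
Rule C → syllable 3 ✓.

C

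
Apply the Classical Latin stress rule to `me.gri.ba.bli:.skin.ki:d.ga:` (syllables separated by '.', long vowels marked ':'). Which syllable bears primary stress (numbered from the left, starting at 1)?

Classical Latin: stress the penult if heavy (long vowel or closed), else the antepenult.
Weights: 5 skin H, 6 ki:d H, 7 ga: H.
The penult (syllable 6, ki:d) is heavy, so it takes stress.
Stress on syllable 6: me.gri.ba.bli:.skin.ˈki:d.ga:.

6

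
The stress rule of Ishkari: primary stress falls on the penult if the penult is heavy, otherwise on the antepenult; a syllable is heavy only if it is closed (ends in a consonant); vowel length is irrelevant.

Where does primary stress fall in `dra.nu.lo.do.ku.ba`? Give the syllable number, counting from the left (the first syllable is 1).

Weights: 4 do L, 5 ku L, 6 ba L.
The penult (syllable 5, ku) is light, so stress falls on the antepenult (syllable 4, do).
Primary stress: syllable 4 → dra.nu.lo.ˈdo.ku.ba.

4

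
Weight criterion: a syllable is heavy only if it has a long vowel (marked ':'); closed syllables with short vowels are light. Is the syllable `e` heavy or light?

`e`: short vowel, open (no coda). Short vowel → light.

light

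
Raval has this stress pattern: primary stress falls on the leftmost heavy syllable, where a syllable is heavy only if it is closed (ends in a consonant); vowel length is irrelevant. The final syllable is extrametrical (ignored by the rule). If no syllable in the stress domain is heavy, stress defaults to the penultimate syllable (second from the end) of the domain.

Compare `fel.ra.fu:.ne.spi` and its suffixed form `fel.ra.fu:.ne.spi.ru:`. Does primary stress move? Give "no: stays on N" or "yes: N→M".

no: stays on 1

Base `fel.ra.fu:.ne.spi` (5 syllables):
  The final syllable (5, spi) is extrametrical; the stress domain is syllables 1–4.
  Weights: 1 fel H, 2 ra L, 3 fu: L, 4 ne L.
  Heavy syllables in the domain: 1. The leftmost is syllable 1 (fel).
  → primary stress on syllable 1.
Suffixed `fel.ra.fu:.ne.spi.ru:` (6 syllables):
  The final syllable (6, ru:) is extrametrical; the stress domain is syllables 1–5.
  Weights: 1 fel H, 2 ra L, 3 fu: L, 4 ne L, 5 spi L.
  Heavy syllables in the domain: 1. The leftmost is syllable 1 (fel).
  → primary stress on syllable 1.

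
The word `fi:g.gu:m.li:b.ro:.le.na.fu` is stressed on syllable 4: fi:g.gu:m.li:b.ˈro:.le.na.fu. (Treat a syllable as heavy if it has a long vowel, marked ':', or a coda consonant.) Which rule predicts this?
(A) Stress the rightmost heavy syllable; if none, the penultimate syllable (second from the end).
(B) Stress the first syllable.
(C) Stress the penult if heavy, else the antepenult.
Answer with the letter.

A

Rule A → syllable 4 ✓.
Rule B → syllable 1 (observed: 4).
Rule C → syllable 5 (observed: 4).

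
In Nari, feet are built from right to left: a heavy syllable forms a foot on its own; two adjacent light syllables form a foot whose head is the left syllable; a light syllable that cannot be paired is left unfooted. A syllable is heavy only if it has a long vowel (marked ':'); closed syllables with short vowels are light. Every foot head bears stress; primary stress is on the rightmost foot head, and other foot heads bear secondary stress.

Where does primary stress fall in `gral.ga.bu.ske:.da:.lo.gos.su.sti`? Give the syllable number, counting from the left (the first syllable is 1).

Weights: 1 gral L, 2 ga L, 3 bu L, 4 ske: H, 5 da: H, 6 lo L, 7 gos L, 8 su L, 9 sti L.
Parse right to left (heavy = foot alone; LL = one foot; stranded L unfooted): gral (ˈga.bu) (ˈske:) (ˈda:) (ˈlo.gos) (ˈsu.sti).
Foot heads: 2, 4, 5, 6, 8.
Primary stress on the rightmost head = syllable 8.
Primary stress: syllable 8 → gral.ga.bu.ske:.da:.lo.gos.ˈsu.sti.

8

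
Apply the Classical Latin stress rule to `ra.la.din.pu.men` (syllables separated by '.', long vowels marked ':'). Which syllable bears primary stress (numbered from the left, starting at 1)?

3

Classical Latin: stress the penult if heavy (long vowel or closed), else the antepenult.
Weights: 3 din H, 4 pu L, 5 men H.
The penult (syllable 4, pu) is light, so stress falls on the antepenult (syllable 3, din).
Stress on syllable 3: ra.la.ˈdin.pu.men.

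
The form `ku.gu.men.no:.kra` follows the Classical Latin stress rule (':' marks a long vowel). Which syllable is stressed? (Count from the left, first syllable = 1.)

4

Classical Latin: stress the penult if heavy (long vowel or closed), else the antepenult.
Weights: 3 men H, 4 no: H, 5 kra L.
The penult (syllable 4, no:) is heavy, so it takes stress.
Stress on syllable 4: ku.gu.men.ˈno:.kra.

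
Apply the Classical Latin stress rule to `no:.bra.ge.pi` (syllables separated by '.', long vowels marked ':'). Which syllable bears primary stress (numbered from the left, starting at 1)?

2

Classical Latin: stress the penult if heavy (long vowel or closed), else the antepenult.
Weights: 2 bra L, 3 ge L, 4 pi L.
The penult (syllable 3, ge) is light, so stress falls on the antepenult (syllable 2, bra).
Stress on syllable 2: no:.ˈbra.ge.pi.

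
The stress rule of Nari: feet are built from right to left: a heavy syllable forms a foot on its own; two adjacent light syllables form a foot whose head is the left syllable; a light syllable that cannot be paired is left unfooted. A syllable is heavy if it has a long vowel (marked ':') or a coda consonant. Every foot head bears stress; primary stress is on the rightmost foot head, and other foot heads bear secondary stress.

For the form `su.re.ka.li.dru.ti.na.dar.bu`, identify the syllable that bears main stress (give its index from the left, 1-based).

Weights: 1 su L, 2 re L, 3 ka L, 4 li L, 5 dru L, 6 ti L, 7 na L, 8 dar H, 9 bu L.
Parse right to left (heavy = foot alone; LL = one foot; stranded L unfooted): su (ˈre.ka) (ˈli.dru) (ˈti.na) (ˈdar) bu.
Foot heads: 2, 4, 6, 8.
Primary stress on the rightmost head = syllable 8.
Primary stress: syllable 8 → su.re.ka.li.dru.ti.na.ˈdar.bu.

8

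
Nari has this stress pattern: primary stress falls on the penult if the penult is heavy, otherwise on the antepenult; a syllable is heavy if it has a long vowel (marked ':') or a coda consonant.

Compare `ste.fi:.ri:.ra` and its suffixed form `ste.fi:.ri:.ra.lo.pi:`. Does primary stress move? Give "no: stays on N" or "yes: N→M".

yes: 3→4

Base `ste.fi:.ri:.ra` (4 syllables):
  Weights: 2 fi: H, 3 ri: H, 4 ra L.
  The penult (syllable 3, ri:) is heavy, so it takes stress.
  → primary stress on syllable 3.
Suffixed `ste.fi:.ri:.ra.lo.pi:` (6 syllables):
  Weights: 4 ra L, 5 lo L, 6 pi: H.
  The penult (syllable 5, lo) is light, so stress falls on the antepenult (syllable 4, ra).
  → primary stress on syllable 4.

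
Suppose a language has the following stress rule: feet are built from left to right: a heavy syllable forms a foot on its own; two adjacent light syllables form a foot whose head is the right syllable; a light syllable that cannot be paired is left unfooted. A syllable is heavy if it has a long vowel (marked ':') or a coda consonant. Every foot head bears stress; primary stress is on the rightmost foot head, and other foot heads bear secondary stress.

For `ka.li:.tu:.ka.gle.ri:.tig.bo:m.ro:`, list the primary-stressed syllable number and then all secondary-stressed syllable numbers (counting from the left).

primary 9, secondary 2, 3, 5, 6, 7, 8

Weights: 1 ka L, 2 li: H, 3 tu: H, 4 ka L, 5 gle L, 6 ri: H, 7 tig H, 8 bo:m H, 9 ro: H.
Parse left to right (heavy = foot alone; LL = one foot; stranded L unfooted): ka (ˈli:) (ˈtu:) (ka.ˈgle) (ˈri:) (ˈtig) (ˈbo:m) (ˈro:).
Foot heads: 2, 3, 5, 6, 7, 8, 9.
Primary stress on the rightmost head = syllable 9.
Secondary stress on 2, 3, 5, 6, 7, 8: ka.ˌli:.ˌtu:.ka.ˌgle.ˌri:.ˌtig.ˌbo:m.ˈro:.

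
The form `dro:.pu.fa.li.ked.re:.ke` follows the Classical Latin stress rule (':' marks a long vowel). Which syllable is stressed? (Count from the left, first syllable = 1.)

6

Classical Latin: stress the penult if heavy (long vowel or closed), else the antepenult.
Weights: 5 ked H, 6 re: H, 7 ke L.
The penult (syllable 6, re:) is heavy, so it takes stress.
Stress on syllable 6: dro:.pu.fa.li.ked.ˈre:.ke.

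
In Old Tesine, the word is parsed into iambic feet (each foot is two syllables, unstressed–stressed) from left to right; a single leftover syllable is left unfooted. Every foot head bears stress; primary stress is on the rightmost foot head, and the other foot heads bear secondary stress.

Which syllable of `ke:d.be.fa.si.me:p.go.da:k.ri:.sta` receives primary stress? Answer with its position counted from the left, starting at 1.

8

Parse left to right into iambic (σˈσ) feet: (ke:d.ˈbe) (fa.ˈsi) (me:p.ˈgo) (da:k.ˈri:) sta. Syllable 9 is left unfooted.
Foot heads (stressed positions): 2, 4, 6, 8.
End Rule Rightmost: primary stress on the rightmost head = syllable 8.
Primary stress: syllable 8 → ke:d.be.fa.si.me:p.go.da:k.ˈri:.sta.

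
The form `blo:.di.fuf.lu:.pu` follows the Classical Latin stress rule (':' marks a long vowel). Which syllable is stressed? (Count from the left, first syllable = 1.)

4

Classical Latin: stress the penult if heavy (long vowel or closed), else the antepenult.
Weights: 3 fuf H, 4 lu: H, 5 pu L.
The penult (syllable 4, lu:) is heavy, so it takes stress.
Stress on syllable 4: blo:.di.fuf.ˈlu:.pu.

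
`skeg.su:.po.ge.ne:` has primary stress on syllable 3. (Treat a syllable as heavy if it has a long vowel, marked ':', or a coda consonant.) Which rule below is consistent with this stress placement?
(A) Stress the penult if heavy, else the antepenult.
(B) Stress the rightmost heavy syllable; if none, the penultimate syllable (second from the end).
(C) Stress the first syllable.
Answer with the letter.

A

Rule A → syllable 3 ✓.
Rule B → syllable 5 (observed: 3).
Rule C → syllable 1 (observed: 3).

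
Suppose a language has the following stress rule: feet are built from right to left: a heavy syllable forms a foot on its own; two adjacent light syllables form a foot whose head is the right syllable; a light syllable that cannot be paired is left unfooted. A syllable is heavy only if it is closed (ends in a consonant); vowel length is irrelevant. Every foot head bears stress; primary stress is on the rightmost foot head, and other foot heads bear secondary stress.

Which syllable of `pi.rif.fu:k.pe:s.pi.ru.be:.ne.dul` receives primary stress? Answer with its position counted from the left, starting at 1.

Weights: 1 pi L, 2 rif H, 3 fu:k H, 4 pe:s H, 5 pi L, 6 ru L, 7 be: L, 8 ne L, 9 dul H.
Parse right to left (heavy = foot alone; LL = one foot; stranded L unfooted): pi (ˈrif) (ˈfu:k) (ˈpe:s) (pi.ˈru) (be:.ˈne) (ˈdul).
Foot heads: 2, 3, 4, 6, 8, 9.
Primary stress on the rightmost head = syllable 9.
Primary stress: syllable 9 → pi.rif.fu:k.pe:s.pi.ru.be:.ne.ˈdul.

9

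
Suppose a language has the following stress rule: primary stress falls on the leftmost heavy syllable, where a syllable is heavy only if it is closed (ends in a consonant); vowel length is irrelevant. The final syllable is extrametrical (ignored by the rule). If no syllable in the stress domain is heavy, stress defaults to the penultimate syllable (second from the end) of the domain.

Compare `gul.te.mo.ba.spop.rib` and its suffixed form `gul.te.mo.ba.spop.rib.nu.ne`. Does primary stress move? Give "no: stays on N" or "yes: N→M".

no: stays on 1

Base `gul.te.mo.ba.spop.rib` (6 syllables):
  The final syllable (6, rib) is extrametrical; the stress domain is syllables 1–5.
  Weights: 1 gul H, 2 te L, 3 mo L, 4 ba L, 5 spop H.
  Heavy syllables in the domain: 1, 5. The leftmost is syllable 1 (gul).
  → primary stress on syllable 1.
Suffixed `gul.te.mo.ba.spop.rib.nu.ne` (8 syllables):
  The final syllable (8, ne) is extrametrical; the stress domain is syllables 1–7.
  Weights: 1 gul H, 2 te L, 3 mo L, 4 ba L, 5 spop H, 6 rib H, 7 nu L.
  Heavy syllables in the domain: 1, 5, 6. The leftmost is syllable 1 (gul).
  → primary stress on syllable 1.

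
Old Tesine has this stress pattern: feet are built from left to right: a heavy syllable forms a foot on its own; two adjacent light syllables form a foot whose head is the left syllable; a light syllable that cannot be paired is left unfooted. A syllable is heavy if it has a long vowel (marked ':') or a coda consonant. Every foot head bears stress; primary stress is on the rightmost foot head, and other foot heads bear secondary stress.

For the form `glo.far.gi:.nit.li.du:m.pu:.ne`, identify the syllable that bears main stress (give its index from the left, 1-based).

7

Weights: 1 glo L, 2 far H, 3 gi: H, 4 nit H, 5 li L, 6 du:m H, 7 pu: H, 8 ne L.
Parse left to right (heavy = foot alone; LL = one foot; stranded L unfooted): glo (ˈfar) (ˈgi:) (ˈnit) li (ˈdu:m) (ˈpu:) ne.
Foot heads: 2, 3, 4, 6, 7.
Primary stress on the rightmost head = syllable 7.
Primary stress: syllable 7 → glo.far.gi:.nit.li.du:m.ˈpu:.ne.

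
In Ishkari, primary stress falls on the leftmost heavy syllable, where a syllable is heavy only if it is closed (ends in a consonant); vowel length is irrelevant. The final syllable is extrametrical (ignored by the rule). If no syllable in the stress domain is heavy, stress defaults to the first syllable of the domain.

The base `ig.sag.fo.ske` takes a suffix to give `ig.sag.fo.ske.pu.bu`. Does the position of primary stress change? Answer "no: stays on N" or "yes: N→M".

no: stays on 1

Base `ig.sag.fo.ske` (4 syllables):
  The final syllable (4, ske) is extrametrical; the stress domain is syllables 1–3.
  Weights: 1 ig H, 2 sag H, 3 fo L.
  Heavy syllables in the domain: 1, 2. The leftmost is syllable 1 (ig).
  → primary stress on syllable 1.
Suffixed `ig.sag.fo.ske.pu.bu` (6 syllables):
  The final syllable (6, bu) is extrametrical; the stress domain is syllables 1–5.
  Weights: 1 ig H, 2 sag H, 3 fo L, 4 ske L, 5 pu L.
  Heavy syllables in the domain: 1, 2. The leftmost is syllable 1 (ig).
  → primary stress on syllable 1.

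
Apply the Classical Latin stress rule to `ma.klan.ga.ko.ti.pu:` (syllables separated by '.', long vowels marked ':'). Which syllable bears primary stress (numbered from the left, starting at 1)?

4

Classical Latin: stress the penult if heavy (long vowel or closed), else the antepenult.
Weights: 4 ko L, 5 ti L, 6 pu: H.
The penult (syllable 5, ti) is light, so stress falls on the antepenult (syllable 4, ko).
Stress on syllable 4: ma.klan.ga.ˈko.ti.pu:.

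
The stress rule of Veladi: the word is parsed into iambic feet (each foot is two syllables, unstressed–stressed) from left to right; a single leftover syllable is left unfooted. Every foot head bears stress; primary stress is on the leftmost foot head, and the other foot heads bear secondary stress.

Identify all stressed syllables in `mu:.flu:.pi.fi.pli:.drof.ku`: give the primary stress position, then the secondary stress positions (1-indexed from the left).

Parse left to right into iambic (σˈσ) feet: (mu:.ˈflu:) (pi.ˈfi) (pli:.ˈdrof) ku. Syllable 7 is left unfooted.
Foot heads (stressed positions): 2, 4, 6.
End Rule Leftmost: primary stress on the leftmost head = syllable 2.
Secondary stress on 4, 6: mu:.ˈflu:.pi.ˌfi.pli:.ˌdrof.ku.

primary 2, secondary 4, 6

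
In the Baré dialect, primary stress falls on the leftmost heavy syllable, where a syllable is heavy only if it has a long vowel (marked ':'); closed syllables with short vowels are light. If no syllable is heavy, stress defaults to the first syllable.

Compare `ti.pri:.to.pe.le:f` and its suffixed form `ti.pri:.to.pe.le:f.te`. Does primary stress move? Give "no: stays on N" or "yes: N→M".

Base `ti.pri:.to.pe.le:f` (5 syllables):
  Weights: 1 ti L, 2 pri: H, 3 to L, 4 pe L, 5 le:f H.
  Heavy syllables in the domain: 2, 5. The leftmost is syllable 2 (pri:).
  → primary stress on syllable 2.
Suffixed `ti.pri:.to.pe.le:f.te` (6 syllables):
  Weights: 1 ti L, 2 pri: H, 3 to L, 4 pe L, 5 le:f H, 6 te L.
  Heavy syllables in the domain: 2, 5. The leftmost is syllable 2 (pri:).
  → primary stress on syllable 2.

no: stays on 2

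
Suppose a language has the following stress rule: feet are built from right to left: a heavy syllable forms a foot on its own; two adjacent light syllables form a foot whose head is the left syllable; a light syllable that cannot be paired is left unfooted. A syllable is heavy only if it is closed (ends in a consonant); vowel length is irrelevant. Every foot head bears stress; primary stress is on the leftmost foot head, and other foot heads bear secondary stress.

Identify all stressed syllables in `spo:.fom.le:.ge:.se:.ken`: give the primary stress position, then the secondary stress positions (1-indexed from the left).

primary 2, secondary 4, 6

Weights: 1 spo: L, 2 fom H, 3 le: L, 4 ge: L, 5 se: L, 6 ken H.
Parse right to left (heavy = foot alone; LL = one foot; stranded L unfooted): spo: (ˈfom) le: (ˈge:.se:) (ˈken).
Foot heads: 2, 4, 6.
Primary stress on the leftmost head = syllable 2.
Secondary stress on 4, 6: spo:.ˈfom.le:.ˌge:.se:.ˌken.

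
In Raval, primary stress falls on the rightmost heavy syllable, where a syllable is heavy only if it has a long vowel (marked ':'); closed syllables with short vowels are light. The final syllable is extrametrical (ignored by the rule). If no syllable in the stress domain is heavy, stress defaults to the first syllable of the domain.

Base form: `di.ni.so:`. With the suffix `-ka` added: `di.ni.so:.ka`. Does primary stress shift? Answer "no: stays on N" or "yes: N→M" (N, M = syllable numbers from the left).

yes: 1→3

Base `di.ni.so:` (3 syllables):
  The final syllable (3, so:) is extrametrical; the stress domain is syllables 1–2.
  Weights: 1 di L, 2 ni L.
  No heavy syllable in the domain; default to the first syllable of the domain = syllable 1.
  → primary stress on syllable 1.
Suffixed `di.ni.so:.ka` (4 syllables):
  The final syllable (4, ka) is extrametrical; the stress domain is syllables 1–3.
  Weights: 1 di L, 2 ni L, 3 so: H.
  Heavy syllables in the domain: 3. The rightmost is syllable 3 (so:).
  → primary stress on syllable 3.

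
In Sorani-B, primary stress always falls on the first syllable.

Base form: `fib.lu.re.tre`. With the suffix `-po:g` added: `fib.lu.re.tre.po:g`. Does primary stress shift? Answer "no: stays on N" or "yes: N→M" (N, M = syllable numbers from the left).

Base `fib.lu.re.tre` (4 syllables):
  The word has 4 syllables; the first syllable is syllable 1 (fib).
  → primary stress on syllable 1.
Suffixed `fib.lu.re.tre.po:g` (5 syllables):
  The word has 5 syllables; the first syllable is syllable 1 (fib).
  → primary stress on syllable 1.

no: stays on 1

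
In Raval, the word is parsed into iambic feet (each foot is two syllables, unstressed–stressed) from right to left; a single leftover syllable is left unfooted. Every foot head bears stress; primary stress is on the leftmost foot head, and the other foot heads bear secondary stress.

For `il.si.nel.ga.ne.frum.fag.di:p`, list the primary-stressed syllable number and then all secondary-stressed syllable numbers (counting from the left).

Parse right to left into iambic (σˈσ) feet: (il.ˈsi) (nel.ˈga) (ne.ˈfrum) (fag.ˈdi:p).
Foot heads (stressed positions): 2, 4, 6, 8.
End Rule Leftmost: primary stress on the leftmost head = syllable 2.
Secondary stress on 4, 6, 8: il.ˈsi.nel.ˌga.ne.ˌfrum.fag.ˌdi:p.

primary 2, secondary 4, 6, 8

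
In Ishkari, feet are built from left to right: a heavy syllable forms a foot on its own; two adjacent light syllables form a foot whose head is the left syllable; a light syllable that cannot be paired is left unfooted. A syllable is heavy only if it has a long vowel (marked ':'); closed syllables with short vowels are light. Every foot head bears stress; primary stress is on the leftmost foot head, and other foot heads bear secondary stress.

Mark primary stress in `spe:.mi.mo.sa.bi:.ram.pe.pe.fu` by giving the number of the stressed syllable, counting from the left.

1

Weights: 1 spe: H, 2 mi L, 3 mo L, 4 sa L, 5 bi: H, 6 ram L, 7 pe L, 8 pe L, 9 fu L.
Parse left to right (heavy = foot alone; LL = one foot; stranded L unfooted): (ˈspe:) (ˈmi.mo) sa (ˈbi:) (ˈram.pe) (ˈpe.fu).
Foot heads: 1, 2, 5, 6, 8.
Primary stress on the leftmost head = syllable 1.
Primary stress: syllable 1 → ˈspe:.mi.mo.sa.bi:.ram.pe.pe.fu.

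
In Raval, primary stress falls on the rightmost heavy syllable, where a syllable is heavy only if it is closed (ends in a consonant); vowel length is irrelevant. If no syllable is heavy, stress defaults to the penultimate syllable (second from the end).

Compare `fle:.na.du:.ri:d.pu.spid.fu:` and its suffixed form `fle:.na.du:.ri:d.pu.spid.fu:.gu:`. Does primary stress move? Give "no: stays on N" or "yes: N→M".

Base `fle:.na.du:.ri:d.pu.spid.fu:` (7 syllables):
  Weights: 1 fle: L, 2 na L, 3 du: L, 4 ri:d H, 5 pu L, 6 spid H, 7 fu: L.
  Heavy syllables in the domain: 4, 6. The rightmost is syllable 6 (spid).
  → primary stress on syllable 6.
Suffixed `fle:.na.du:.ri:d.pu.spid.fu:.gu:` (8 syllables):
  Weights: 1 fle: L, 2 na L, 3 du: L, 4 ri:d H, 5 pu L, 6 spid H, 7 fu: L, 8 gu: L.
  Heavy syllables in the domain: 4, 6. The rightmost is syllable 6 (spid).
  → primary stress on syllable 6.

no: stays on 6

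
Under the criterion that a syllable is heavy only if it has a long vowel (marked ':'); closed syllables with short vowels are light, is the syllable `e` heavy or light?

light

`e`: short vowel, open (no coda). Short vowel → light.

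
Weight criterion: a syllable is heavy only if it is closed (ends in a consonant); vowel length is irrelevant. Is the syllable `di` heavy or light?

light

`di`: short vowel, open (no coda). Open (no coda) → light.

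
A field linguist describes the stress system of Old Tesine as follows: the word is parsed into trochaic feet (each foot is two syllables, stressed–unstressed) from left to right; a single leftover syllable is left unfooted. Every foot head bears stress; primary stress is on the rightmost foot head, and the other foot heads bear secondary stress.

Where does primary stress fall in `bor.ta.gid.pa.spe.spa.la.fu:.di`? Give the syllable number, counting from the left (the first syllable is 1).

7

Parse left to right into trochaic (ˈσσ) feet: (ˈbor.ta) (ˈgid.pa) (ˈspe.spa) (ˈla.fu:) di. Syllable 9 is left unfooted.
Foot heads (stressed positions): 1, 3, 5, 7.
End Rule Rightmost: primary stress on the rightmost head = syllable 7.
Primary stress: syllable 7 → bor.ta.gid.pa.spe.spa.ˈla.fu:.di.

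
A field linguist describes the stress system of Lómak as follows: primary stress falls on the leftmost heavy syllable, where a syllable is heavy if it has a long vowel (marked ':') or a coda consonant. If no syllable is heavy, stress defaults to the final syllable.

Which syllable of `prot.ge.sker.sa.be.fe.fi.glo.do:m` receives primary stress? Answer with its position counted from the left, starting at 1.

1

Weights: 1 prot H, 2 ge L, 3 sker H, 4 sa L, 5 be L, 6 fe L, 7 fi L, 8 glo L, 9 do:m H.
Heavy syllables in the domain: 1, 3, 9. The leftmost is syllable 1 (prot).
Primary stress: syllable 1 → ˈprot.ge.sker.sa.be.fe.fi.glo.do:m.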